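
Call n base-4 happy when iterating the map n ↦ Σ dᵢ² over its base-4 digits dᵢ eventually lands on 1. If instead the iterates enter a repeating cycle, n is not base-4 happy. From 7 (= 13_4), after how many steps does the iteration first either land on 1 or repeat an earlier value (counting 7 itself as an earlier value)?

7 = (1,3)_4 → 1² + 3² = 10
10 = (2,2)_4 → 2² + 2² = 8
8 = (2,0)_4 → 2² + 0² = 4
4 = (1,0)_4 → 1² + 0² = 1  — reached 1.
That took 4 steps.

4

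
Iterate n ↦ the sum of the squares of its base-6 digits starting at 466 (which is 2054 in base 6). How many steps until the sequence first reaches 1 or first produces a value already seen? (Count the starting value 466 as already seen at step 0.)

466 = (2,0,5,4)_6 → 2² + 0² + 5² + 4² = 45
45 = (1,1,3)_6 → 1² + 1² + 3² = 11
11 = (1,5)_6 → 1² + 5² = 26
26 = (4,2)_6 → 4² + 2² = 20
20 = (3,2)_6 → 3² + 2² = 13
13 = (2,1)_6 → 2² + 1² = 5
5 = (5)_6 → 5² = 25
25 = (4,1)_6 → 4² + 1² = 17
17 = (2,5)_6 → 2² + 5² = 29
29 = (4,5)_6 → 4² + 5² = 41
41 = (1,0,5)_6 → 1² + 0² + 5² = 26  — 26 repeats.
That took 11 steps.

11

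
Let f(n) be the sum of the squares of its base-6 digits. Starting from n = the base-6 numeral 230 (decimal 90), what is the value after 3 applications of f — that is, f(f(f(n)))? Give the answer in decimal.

90 = (2,3,0)_6 → 13
13 = (2,1)_6 → 5
5 = (5)_6 → 25

25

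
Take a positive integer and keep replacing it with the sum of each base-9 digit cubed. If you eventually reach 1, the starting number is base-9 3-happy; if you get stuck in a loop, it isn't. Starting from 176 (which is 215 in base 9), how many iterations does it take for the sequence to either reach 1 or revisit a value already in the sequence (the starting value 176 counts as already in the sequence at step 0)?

12

176 = (2,1,5)_9 → 2³ + 1³ + 5³ = 134
134 = (1,5,8)_9 → 1³ + 5³ + 8³ = 638
638 = (7,7,8)_9 → 7³ + 7³ + 8³ = 1198
1198 = (1,5,7,1)_9 → 1³ + 5³ + 7³ + 1³ = 470
470 = (5,7,2)_9 → 5³ + 7³ + 2³ = 476
476 = (5,7,8)_9 → 5³ + 7³ + 8³ = 980
980 = (1,3,0,8)_9 → 1³ + 3³ + 0³ + 8³ = 540
540 = (6,6,0)_9 → 6³ + 6³ + 0³ = 432
432 = (5,3,0)_9 → 5³ + 3³ + 0³ = 152
152 = (1,7,8)_9 → 1³ + 7³ + 8³ = 856
856 = (1,1,5,1)_9 → 1³ + 1³ + 5³ + 1³ = 128
128 = (1,5,2)_9 → 1³ + 5³ + 2³ = 134  — 134 repeats.
That took 12 steps.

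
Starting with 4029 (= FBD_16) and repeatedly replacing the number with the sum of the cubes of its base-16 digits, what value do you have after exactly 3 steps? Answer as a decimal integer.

4029 = (15,11,13)_16 → 6903
6903 = (1,10,15,7)_16 → 4719
4719 = (1,2,6,15)_16 → 3600

3600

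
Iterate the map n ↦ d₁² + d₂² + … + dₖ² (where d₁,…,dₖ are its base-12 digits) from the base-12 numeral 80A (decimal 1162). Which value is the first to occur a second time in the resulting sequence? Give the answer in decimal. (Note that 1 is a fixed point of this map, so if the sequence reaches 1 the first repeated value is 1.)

164

1162 = (8,0,10)_12 → 8² + 0² + 10² = 64 + 0 + 100 = 164
164 = (1,1,8)_12 → 1² + 1² + 8² = 1 + 1 + 64 = 66
66 = (5,6)_12 → 5² + 6² = 25 + 36 = 61
61 = (5,1)_12 → 5² + 1² = 25 + 1 = 26
26 = (2,2)_12 → 2² + 2² = 4 + 4 = 8
8 = (8)_12 → 8² = 64
64 = (5,4)_12 → 5² + 4² = 25 + 16 = 41
41 = (3,5)_12 → 3² + 5² = 9 + 25 = 34
34 = (2,10)_12 → 2² + 10² = 4 + 100 = 104
104 = (8,8)_12 → 8² + 8² = 64 + 64 = 128
128 = (10,8)_12 → 10² + 8² = 100 + 64 = 164  — 164 already appeared earlier.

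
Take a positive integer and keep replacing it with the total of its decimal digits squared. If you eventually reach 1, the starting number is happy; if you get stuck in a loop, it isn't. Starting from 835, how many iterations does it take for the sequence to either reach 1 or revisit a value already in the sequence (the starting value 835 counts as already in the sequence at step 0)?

835 → 8² + 3² + 5² = 64 + 9 + 25 = 98
98 → 9² + 8² = 81 + 64 = 145
145 → 1² + 4² + 5² = 1 + 16 + 25 = 42
42 → 4² + 2² = 16 + 4 = 20
20 → 2² + 0² = 4 + 0 = 4
4 → 4² = 16
16 → 1² + 6² = 1 + 36 = 37
37 → 3² + 7² = 9 + 49 = 58
58 → 5² + 8² = 25 + 64 = 89
89 → 8² + 9² = 64 + 81 = 145  — 145 repeats.
That took 10 steps.

10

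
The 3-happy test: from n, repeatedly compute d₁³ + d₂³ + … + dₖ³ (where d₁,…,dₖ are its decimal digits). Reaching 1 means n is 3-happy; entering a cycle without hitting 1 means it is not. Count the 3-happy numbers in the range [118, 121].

118: 118 → 514 → 190 → 730 → 370 → 370  (repeats 370)
119: 119 → 731 → 371 → 371  (repeats 371)
120: 120 → 9 → 729 → 1080 → 513 → 153 → 153  (repeats 153)
121: 121 → 10 → 1  (reaches 1)
3-happy: 121

1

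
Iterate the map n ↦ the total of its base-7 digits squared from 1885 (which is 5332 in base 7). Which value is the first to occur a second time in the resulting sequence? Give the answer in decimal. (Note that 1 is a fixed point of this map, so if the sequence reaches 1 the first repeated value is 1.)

45

1885 = (5,3,3,2)_7 → 5² + 3² + 3² + 2² = 47
47 = (6,5)_7 → 6² + 5² = 61
61 = (1,1,5)_7 → 1² + 1² + 5² = 27
27 = (3,6)_7 → 3² + 6² = 45
45 = (6,3)_7 → 6² + 3² = 45  — 45 already appeared earlier.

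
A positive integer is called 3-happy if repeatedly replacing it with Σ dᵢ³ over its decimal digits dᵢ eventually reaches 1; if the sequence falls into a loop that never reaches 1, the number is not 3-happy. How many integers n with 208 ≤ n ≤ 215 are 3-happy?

208: 208 → 520 → 133 → 55 → 250 → 133  (repeats 133)
209: 209 → 737 → 713 → 371 → 371  (repeats 371)
210: 210 → 9 → 729 → 1080 → 513 → 153 → 153  (repeats 153)
211: 211 → 10 → 1  (reaches 1)
212: 212 → 17 → 344 → 155 → 251 → 134 → 92 → 737 → 713 → 371 → 371  (repeats 371)
213: 213 → 36 → 243 → 99 → 1458 → 702 → 351 → 153 → 153  (repeats 153)
214: 214 → 73 → 370 → 370  (repeats 370)
215: 215 → 134 → 92 → 737 → 713 → 371 → 371  (repeats 371)
3-happy: 211

1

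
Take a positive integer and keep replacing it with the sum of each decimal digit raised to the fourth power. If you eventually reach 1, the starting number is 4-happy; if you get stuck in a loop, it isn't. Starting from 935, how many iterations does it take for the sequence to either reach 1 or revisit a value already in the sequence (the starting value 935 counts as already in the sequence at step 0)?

15

935 → 7267
7267 → 6114
6114 → 1554
1554 → 1507
1507 → 3027
3027 → 2498
2498 → 10929
10929 → 13139
13139 → 6725
6725 → 4338
4338 → 4514
4514 → 1138
1138 → 4179
4179 → 9219
9219 → 13139  — 13139 repeats.
That took 15 steps.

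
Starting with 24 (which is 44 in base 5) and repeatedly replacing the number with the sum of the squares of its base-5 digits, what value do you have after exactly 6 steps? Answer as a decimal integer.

10

24 = (4,4)_5 → 4² + 4² = 16 + 16 = 32
32 = (1,1,2)_5 → 1² + 1² + 2² = 1 + 1 + 4 = 6
6 = (1,1)_5 → 1² + 1² = 1 + 1 = 2
2 = (2)_5 → 2² = 4
4 = (4)_5 → 4² = 16
16 = (3,1)_5 → 3² + 1² = 9 + 1 = 10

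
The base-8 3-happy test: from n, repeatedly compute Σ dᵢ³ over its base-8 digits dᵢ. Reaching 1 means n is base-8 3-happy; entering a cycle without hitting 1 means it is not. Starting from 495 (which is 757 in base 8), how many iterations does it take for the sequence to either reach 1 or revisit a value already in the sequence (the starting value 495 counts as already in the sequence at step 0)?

495 = (7,5,7)_8 → 7³ + 5³ + 7³ = 811
811 = (1,4,5,3)_8 → 1³ + 4³ + 5³ + 3³ = 217
217 = (3,3,1)_8 → 3³ + 3³ + 1³ = 55
55 = (6,7)_8 → 6³ + 7³ = 559
559 = (1,0,5,7)_8 → 1³ + 0³ + 5³ + 7³ = 469
469 = (7,2,5)_8 → 7³ + 2³ + 5³ = 476
476 = (7,3,4)_8 → 7³ + 3³ + 4³ = 434
434 = (6,6,2)_8 → 6³ + 6³ + 2³ = 440
440 = (6,7,0)_8 → 6³ + 7³ + 0³ = 559  — 559 repeats.
That took 9 steps.

9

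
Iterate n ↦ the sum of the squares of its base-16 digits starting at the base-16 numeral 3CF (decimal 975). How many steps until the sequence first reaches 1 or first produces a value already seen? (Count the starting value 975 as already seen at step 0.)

975 = (3,12,15)_16 → 3² + 12² + 15² = 9 + 144 + 225 = 378
378 = (1,7,10)_16 → 1² + 7² + 10² = 1 + 49 + 100 = 150
150 = (9,6)_16 → 9² + 6² = 81 + 36 = 117
117 = (7,5)_16 → 7² + 5² = 49 + 25 = 74
74 = (4,10)_16 → 4² + 10² = 16 + 100 = 116
116 = (7,4)_16 → 7² + 4² = 49 + 16 = 65
65 = (4,1)_16 → 4² + 1² = 16 + 1 = 17
17 = (1,1)_16 → 1² + 1² = 1 + 1 = 2
2 = (2)_16 → 2² = 4
4 = (4)_16 → 4² = 16
16 = (1,0)_16 → 1² + 0² = 1 + 0 = 1  — reached 1.
That took 11 steps.

11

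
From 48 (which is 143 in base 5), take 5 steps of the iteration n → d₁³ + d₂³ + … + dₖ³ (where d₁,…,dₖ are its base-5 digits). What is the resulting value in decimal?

48 = (1,4,3)_5 → 92
92 = (3,3,2)_5 → 62
62 = (2,2,2)_5 → 24
24 = (4,4)_5 → 128
128 = (1,0,0,3)_5 → 28

28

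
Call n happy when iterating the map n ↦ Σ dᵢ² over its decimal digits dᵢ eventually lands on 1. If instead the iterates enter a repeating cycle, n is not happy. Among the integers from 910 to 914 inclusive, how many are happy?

3

910: 910 → 82 → 68 → 100 → 1  — happy
911: 911 → 83 → 73 → 58 → 89 → 145 → 42 → 20 → 4 → 16 → 37 → 58  — not happy
912: 912 → 86 → 100 → 1  — happy
913: 913 → 91 → 82 → 68 → 100 → 1  — happy
914: 914 → 98 → 145 → 42 → 20 → 4 → 16 → 37 → 58 → 89 → 145  — not happy
happy: 910, 912, 913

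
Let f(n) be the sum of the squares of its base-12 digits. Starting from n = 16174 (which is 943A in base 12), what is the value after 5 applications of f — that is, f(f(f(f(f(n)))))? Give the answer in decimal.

16174 = (9,4,3,10)_12 → 9² + 4² + 3² + 10² = 206
206 = (1,5,2)_12 → 1² + 5² + 2² = 30
30 = (2,6)_12 → 2² + 6² = 40
40 = (3,4)_12 → 3² + 4² = 25
25 = (2,1)_12 → 2² + 1² = 5

5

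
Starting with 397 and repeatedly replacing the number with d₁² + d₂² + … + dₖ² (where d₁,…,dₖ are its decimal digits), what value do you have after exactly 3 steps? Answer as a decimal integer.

82

397 → 3² + 9² + 7² = 139
139 → 1² + 3² + 9² = 91
91 → 9² + 1² = 82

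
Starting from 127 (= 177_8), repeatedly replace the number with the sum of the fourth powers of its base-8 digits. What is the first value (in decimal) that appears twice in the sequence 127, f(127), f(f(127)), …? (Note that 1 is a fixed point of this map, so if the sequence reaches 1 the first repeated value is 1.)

17

127 = (1,7,7)_8 → 1⁴ + 7⁴ + 7⁴ = 4803
4803 = (1,1,3,0,3)_8 → 1⁴ + 1⁴ + 3⁴ + 0⁴ + 3⁴ = 164
164 = (2,4,4)_8 → 2⁴ + 4⁴ + 4⁴ = 528
528 = (1,0,2,0)_8 → 1⁴ + 0⁴ + 2⁴ + 0⁴ = 17
17 = (2,1)_8 → 2⁴ + 1⁴ = 17  — 17 already appeared earlier.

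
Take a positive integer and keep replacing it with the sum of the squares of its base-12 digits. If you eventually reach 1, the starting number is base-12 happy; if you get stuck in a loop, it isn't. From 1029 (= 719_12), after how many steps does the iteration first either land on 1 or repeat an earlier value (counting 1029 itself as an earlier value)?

5

1029 = (7,1,9)_12 → 7² + 1² + 9² = 131
131 = (10,11)_12 → 10² + 11² = 221
221 = (1,6,5)_12 → 1² + 6² + 5² = 62
62 = (5,2)_12 → 5² + 2² = 29
29 = (2,5)_12 → 2² + 5² = 29  — 29 repeats.
That took 5 steps.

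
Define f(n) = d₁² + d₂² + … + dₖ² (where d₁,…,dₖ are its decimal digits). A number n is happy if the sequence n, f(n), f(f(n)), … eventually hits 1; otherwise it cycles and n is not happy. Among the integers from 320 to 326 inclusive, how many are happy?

2

320: 320 → 13 → 10 → 1  — happy
321: 321 → 14 → 17 → 50 → 25 → 29 → 85 → 89 → 145 → 42 → 20 → 4 → 16 → 37 → 58 → 89  — not happy
322: 322 → 17 → 50 → 25 → 29 → 85 → 89 → 145 → 42 → 20 → 4 → 16 → 37 → 58 → 89  — not happy
323: 323 → 22 → 8 → 64 → 52 → 29 → 85 → 89 → 145 → 42 → 20 → 4 → 16 → 37 → 58 → 89  — not happy
324: 324 → 29 → 85 → 89 → 145 → 42 → 20 → 4 → 16 → 37 → 58 → 89  — not happy
325: 325 → 38 → 73 → 58 → 89 → 145 → 42 → 20 → 4 → 16 → 37 → 58  — not happy
326: 326 → 49 → 97 → 130 → 10 → 1  — happy
happy: 320, 326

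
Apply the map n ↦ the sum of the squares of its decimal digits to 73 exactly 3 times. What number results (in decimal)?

73 → 7² + 3² = 58
58 → 5² + 8² = 89
89 → 8² + 9² = 145

145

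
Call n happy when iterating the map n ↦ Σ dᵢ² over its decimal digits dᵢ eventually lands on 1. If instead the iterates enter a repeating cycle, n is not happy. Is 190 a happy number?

190 → 1² + 9² + 0² = 82
82 → 8² + 2² = 68
68 → 6² + 8² = 100
100 → 1² + 0² + 0² = 1  — reached 1.

happy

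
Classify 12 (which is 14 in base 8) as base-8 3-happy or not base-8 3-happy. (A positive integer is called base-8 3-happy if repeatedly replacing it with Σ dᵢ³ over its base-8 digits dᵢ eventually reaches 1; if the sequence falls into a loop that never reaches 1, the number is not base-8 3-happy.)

base-8 3-happy

12 = (1,4)_8 → 65
65 = (1,0,1)_8 → 2
2 = (2)_8 → 8
8 = (1,0)_8 → 1  — reached 1.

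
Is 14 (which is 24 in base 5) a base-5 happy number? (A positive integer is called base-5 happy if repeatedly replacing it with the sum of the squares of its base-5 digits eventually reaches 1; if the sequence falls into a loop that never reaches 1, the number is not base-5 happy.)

not base-5 happy

14 = (2,4)_5 → 2² + 4² = 20
20 = (4,0)_5 → 4² + 0² = 16
16 = (3,1)_5 → 3² + 1² = 10
10 = (2,0)_5 → 2² + 0² = 4
4 = (4)_5 → 4² = 16  — 16 already seen; the sequence cycles without reaching 1.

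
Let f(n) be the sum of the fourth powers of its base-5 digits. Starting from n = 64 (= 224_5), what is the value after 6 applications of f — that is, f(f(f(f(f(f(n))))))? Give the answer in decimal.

354

64 = (2,2,4)_5 → 2⁴ + 2⁴ + 4⁴ = 16 + 16 + 256 = 288
288 = (2,1,2,3)_5 → 2⁴ + 1⁴ + 2⁴ + 3⁴ = 16 + 1 + 16 + 81 = 114
114 = (4,2,4)_5 → 4⁴ + 2⁴ + 4⁴ = 256 + 16 + 256 = 528
528 = (4,1,0,3)_5 → 4⁴ + 1⁴ + 0⁴ + 3⁴ = 256 + 1 + 0 + 81 = 338
338 = (2,3,2,3)_5 → 2⁴ + 3⁴ + 2⁴ + 3⁴ = 16 + 81 + 16 + 81 = 194
194 = (1,2,3,4)_5 → 1⁴ + 2⁴ + 3⁴ + 4⁴ = 1 + 16 + 81 + 256 = 354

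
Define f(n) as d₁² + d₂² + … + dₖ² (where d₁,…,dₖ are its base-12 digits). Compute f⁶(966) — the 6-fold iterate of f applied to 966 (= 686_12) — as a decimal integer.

5

966 = (6,8,6)_12 → 6² + 8² + 6² = 136
136 = (11,4)_12 → 11² + 4² = 137
137 = (11,5)_12 → 11² + 5² = 146
146 = (1,0,2)_12 → 1² + 0² + 2² = 5
5 = (5)_12 → 5² = 25
25 = (2,1)_12 → 2² + 1² = 5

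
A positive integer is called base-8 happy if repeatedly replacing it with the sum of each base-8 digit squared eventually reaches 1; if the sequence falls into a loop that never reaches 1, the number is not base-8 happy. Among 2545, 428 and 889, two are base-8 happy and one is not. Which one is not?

2545: 2545 → 102 → 53 → 61 → 74 → 6 → 36 → 32 → 16 → 4 → 16  — repeats 16 (not base-8 happy)
428: 428 → 77 → 27 → 18 → 8 → 1  — reaches 1 (base-8 happy)
889: 889 → 76 → 18 → 8 → 1  — reaches 1 (base-8 happy)

2545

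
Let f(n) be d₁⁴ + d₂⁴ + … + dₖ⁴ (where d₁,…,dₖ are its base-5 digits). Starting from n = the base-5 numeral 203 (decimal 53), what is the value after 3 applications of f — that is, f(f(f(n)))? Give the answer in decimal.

53 = (2,0,3)_5 → 2⁴ + 0⁴ + 3⁴ = 16 + 0 + 81 = 97
97 = (3,4,2)_5 → 3⁴ + 4⁴ + 2⁴ = 81 + 256 + 16 = 353
353 = (2,4,0,3)_5 → 2⁴ + 4⁴ + 0⁴ + 3⁴ = 16 + 256 + 0 + 81 = 353

353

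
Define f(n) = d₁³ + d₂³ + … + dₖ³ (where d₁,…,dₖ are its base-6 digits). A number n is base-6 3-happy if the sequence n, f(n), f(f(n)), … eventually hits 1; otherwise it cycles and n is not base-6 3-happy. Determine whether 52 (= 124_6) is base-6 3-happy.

52 = (1,2,4)_6 → 1³ + 2³ + 4³ = 1 + 8 + 64 = 73
73 = (2,0,1)_6 → 2³ + 0³ + 1³ = 8 + 0 + 1 = 9
9 = (1,3)_6 → 1³ + 3³ = 1 + 27 = 28
28 = (4,4)_6 → 4³ + 4³ = 64 + 64 = 128
128 = (3,3,2)_6 → 3³ + 3³ + 2³ = 27 + 27 + 8 = 62
62 = (1,4,2)_6 → 1³ + 4³ + 2³ = 1 + 64 + 8 = 73  — 73 already seen; the sequence cycles without reaching 1.

not base-6 3-happy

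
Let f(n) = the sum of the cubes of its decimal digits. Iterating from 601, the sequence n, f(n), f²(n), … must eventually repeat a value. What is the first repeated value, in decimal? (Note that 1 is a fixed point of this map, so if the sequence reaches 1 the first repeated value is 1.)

601 → 217
217 → 352
352 → 160
160 → 217  — 217 already appeared earlier.

217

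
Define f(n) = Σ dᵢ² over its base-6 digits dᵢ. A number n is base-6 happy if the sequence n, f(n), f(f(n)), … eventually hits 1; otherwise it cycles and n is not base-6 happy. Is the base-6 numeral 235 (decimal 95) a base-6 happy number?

not base-6 happy

95 = (2,3,5)_6 → 2² + 3² + 5² = 4 + 9 + 25 = 38
38 = (1,0,2)_6 → 1² + 0² + 2² = 1 + 0 + 4 = 5
5 = (5)_6 → 5² = 25
25 = (4,1)_6 → 4² + 1² = 16 + 1 = 17
17 = (2,5)_6 → 2² + 5² = 4 + 25 = 29
29 = (4,5)_6 → 4² + 5² = 16 + 25 = 41
41 = (1,0,5)_6 → 1² + 0² + 5² = 1 + 0 + 25 = 26
26 = (4,2)_6 → 4² + 2² = 16 + 4 = 20
20 = (3,2)_6 → 3² + 2² = 9 + 4 = 13
13 = (2,1)_6 → 2² + 1² = 4 + 1 = 5  — 5 already seen; the sequence cycles without reaching 1.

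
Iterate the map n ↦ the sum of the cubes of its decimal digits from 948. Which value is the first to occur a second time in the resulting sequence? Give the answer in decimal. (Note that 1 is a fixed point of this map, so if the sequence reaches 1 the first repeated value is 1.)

948 → 1305
1305 → 153
153 → 153  — 153 already appeared earlier.

153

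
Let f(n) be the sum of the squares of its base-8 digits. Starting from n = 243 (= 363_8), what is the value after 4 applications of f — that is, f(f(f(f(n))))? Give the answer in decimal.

4

243 = (3,6,3)_8 → 3² + 6² + 3² = 9 + 36 + 9 = 54
54 = (6,6)_8 → 6² + 6² = 36 + 36 = 72
72 = (1,1,0)_8 → 1² + 1² + 0² = 1 + 1 + 0 = 2
2 = (2)_8 → 2² = 4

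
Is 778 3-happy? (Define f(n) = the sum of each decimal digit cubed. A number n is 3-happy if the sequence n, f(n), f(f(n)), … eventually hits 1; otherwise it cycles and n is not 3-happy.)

778 → 7³ + 7³ + 8³ = 1198
1198 → 1³ + 1³ + 9³ + 8³ = 1243
1243 → 1³ + 2³ + 4³ + 3³ = 100
100 → 1³ + 0³ + 0³ = 1  — reached 1.

3-happy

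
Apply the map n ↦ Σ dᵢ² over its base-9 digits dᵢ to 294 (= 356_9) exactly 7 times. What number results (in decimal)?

294 = (3,5,6)_9 → 3² + 5² + 6² = 9 + 25 + 36 = 70
70 = (7,7)_9 → 7² + 7² = 49 + 49 = 98
98 = (1,1,8)_9 → 1² + 1² + 8² = 1 + 1 + 64 = 66
66 = (7,3)_9 → 7² + 3² = 49 + 9 = 58
58 = (6,4)_9 → 6² + 4² = 36 + 16 = 52
52 = (5,7)_9 → 5² + 7² = 25 + 49 = 74
74 = (8,2)_9 → 8² + 2² = 64 + 4 = 68

68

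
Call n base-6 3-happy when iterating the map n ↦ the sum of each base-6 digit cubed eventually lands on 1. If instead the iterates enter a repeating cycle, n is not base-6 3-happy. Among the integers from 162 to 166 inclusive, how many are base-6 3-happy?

162: 162 → 91 → 36 → 1  (reaches 1)
163: 163 → 92 → 43 → 3 → 27 → 91 → 36 → 1  (reaches 1)
164: 164 → 99 → 99  (repeats 99)
165: 165 → 118 → 92 → 43 → 3 → 27 → 91 → 36 → 1  (reaches 1)
166: 166 → 155 → 190 → 190  (repeats 190)
base-6 3-happy: 162, 163, 165

3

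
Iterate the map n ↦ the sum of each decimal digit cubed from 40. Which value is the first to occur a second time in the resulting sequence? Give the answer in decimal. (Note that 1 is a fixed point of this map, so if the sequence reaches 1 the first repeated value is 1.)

133

40 → 4³ + 0³ = 64
64 → 6³ + 4³ = 280
280 → 2³ + 8³ + 0³ = 520
520 → 5³ + 2³ + 0³ = 133
133 → 1³ + 3³ + 3³ = 55
55 → 5³ + 5³ = 250
250 → 2³ + 5³ + 0³ = 133  — 133 already appeared earlier.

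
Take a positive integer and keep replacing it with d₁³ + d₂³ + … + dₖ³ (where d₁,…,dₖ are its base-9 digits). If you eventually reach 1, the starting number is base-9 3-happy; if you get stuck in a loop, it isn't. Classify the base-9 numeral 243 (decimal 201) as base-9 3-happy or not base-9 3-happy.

base-9 3-happy

201 = (2,4,3)_9 → 2³ + 4³ + 3³ = 99
99 = (1,2,0)_9 → 1³ + 2³ + 0³ = 9
9 = (1,0)_9 → 1³ + 0³ = 1  — reached 1.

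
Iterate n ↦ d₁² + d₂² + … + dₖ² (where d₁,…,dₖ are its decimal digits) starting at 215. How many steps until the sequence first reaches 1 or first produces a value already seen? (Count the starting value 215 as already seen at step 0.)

215 → 30
30 → 9
9 → 81
81 → 65
65 → 61
61 → 37
37 → 58
58 → 89
89 → 145
145 → 42
42 → 20
20 → 4
4 → 16
16 → 37  — 37 repeats.
That took 14 steps.

14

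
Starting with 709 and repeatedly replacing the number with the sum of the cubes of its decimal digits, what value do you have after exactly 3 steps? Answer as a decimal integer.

160

709 → 7³ + 0³ + 9³ = 343 + 0 + 729 = 1072
1072 → 1³ + 0³ + 7³ + 2³ = 1 + 0 + 343 + 8 = 352
352 → 3³ + 5³ + 2³ = 27 + 125 + 8 = 160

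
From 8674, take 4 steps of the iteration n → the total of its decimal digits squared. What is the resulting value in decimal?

8674 → 165
165 → 62
62 → 40
40 → 16

16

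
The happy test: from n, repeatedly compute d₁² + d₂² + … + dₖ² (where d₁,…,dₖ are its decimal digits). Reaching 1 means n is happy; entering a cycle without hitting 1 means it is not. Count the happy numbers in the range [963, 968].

1

963: 963 → 126 → 41 → 17 → 50 → 25 → 29 → 85 → 89 → 145 → 42 → 20 → 4 → 16 → 37 → 58 → 89  — not happy
964: 964 → 133 → 19 → 82 → 68 → 100 → 1  — happy
965: 965 → 142 → 21 → 5 → 25 → 29 → 85 → 89 → 145 → 42 → 20 → 4 → 16 → 37 → 58 → 89  — not happy
966: 966 → 153 → 35 → 34 → 25 → 29 → 85 → 89 → 145 → 42 → 20 → 4 → 16 → 37 → 58 → 89  — not happy
967: 967 → 166 → 73 → 58 → 89 → 145 → 42 → 20 → 4 → 16 → 37 → 58  — not happy
968: 968 → 181 → 66 → 72 → 53 → 34 → 25 → 29 → 85 → 89 → 145 → 42 → 20 → 4 → 16 → 37 → 58 → 89  — not happy
happy: 964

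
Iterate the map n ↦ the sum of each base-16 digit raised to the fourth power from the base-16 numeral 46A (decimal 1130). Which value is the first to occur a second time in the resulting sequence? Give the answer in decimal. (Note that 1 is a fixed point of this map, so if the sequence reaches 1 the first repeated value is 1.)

1

1130 = (4,6,10)_16 → 4⁴ + 6⁴ + 10⁴ = 11552
11552 = (2,13,2,0)_16 → 2⁴ + 13⁴ + 2⁴ + 0⁴ = 28593
28593 = (6,15,11,1)_16 → 6⁴ + 15⁴ + 11⁴ + 1⁴ = 66563
66563 = (1,0,4,0,3)_16 → 1⁴ + 0⁴ + 4⁴ + 0⁴ + 3⁴ = 338
338 = (1,5,2)_16 → 1⁴ + 5⁴ + 2⁴ = 642
642 = (2,8,2)_16 → 2⁴ + 8⁴ + 2⁴ = 4128
4128 = (1,0,2,0)_16 → 1⁴ + 0⁴ + 2⁴ + 0⁴ = 17
17 = (1,1)_16 → 1⁴ + 1⁴ = 2
2 = (2)_16 → 2⁴ = 16
16 = (1,0)_16 → 1⁴ + 0⁴ = 1  — reached the fixed point 1.
1 → 1, so 1 is the first repeated value.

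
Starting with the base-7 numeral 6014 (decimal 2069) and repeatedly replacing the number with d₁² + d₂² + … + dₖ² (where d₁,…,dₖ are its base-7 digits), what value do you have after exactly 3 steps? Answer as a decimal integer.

2069 = (6,0,1,4)_7 → 6² + 0² + 1² + 4² = 36 + 0 + 1 + 16 = 53
53 = (1,0,4)_7 → 1² + 0² + 4² = 1 + 0 + 16 = 17
17 = (2,3)_7 → 2² + 3² = 4 + 9 = 13

13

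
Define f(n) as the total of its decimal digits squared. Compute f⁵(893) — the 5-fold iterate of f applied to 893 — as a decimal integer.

893 → 8² + 9² + 3² = 154
154 → 1² + 5² + 4² = 42
42 → 4² + 2² = 20
20 → 2² + 0² = 4
4 → 4² = 16

16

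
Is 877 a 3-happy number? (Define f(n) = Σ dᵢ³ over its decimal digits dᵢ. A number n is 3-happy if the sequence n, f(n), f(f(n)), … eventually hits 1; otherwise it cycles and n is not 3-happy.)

3-happy

877 → 8³ + 7³ + 7³ = 512 + 343 + 343 = 1198
1198 → 1³ + 1³ + 9³ + 8³ = 1 + 1 + 729 + 512 = 1243
1243 → 1³ + 2³ + 4³ + 3³ = 1 + 8 + 64 + 27 = 100
100 → 1³ + 0³ + 0³ = 1 + 0 + 0 = 1  — reached 1.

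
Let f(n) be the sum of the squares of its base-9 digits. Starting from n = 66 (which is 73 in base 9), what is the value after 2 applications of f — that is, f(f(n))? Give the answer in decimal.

66 = (7,3)_9 → 58
58 = (6,4)_9 → 52

52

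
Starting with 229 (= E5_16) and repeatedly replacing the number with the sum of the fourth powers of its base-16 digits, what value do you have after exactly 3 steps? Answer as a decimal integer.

229 = (14,5)_16 → 14⁴ + 5⁴ = 39041
39041 = (9,8,8,1)_16 → 9⁴ + 8⁴ + 8⁴ + 1⁴ = 14754
14754 = (3,9,10,2)_16 → 3⁴ + 9⁴ + 10⁴ + 2⁴ = 16658

16658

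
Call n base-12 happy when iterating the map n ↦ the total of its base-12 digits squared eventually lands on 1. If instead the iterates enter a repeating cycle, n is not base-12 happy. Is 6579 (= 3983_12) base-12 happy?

6579 = (3,9,8,3)_12 → 3² + 9² + 8² + 3² = 163
163 = (1,1,7)_12 → 1² + 1² + 7² = 51
51 = (4,3)_12 → 4² + 3² = 25
25 = (2,1)_12 → 2² + 1² = 5
5 = (5)_12 → 5² = 25  — 25 already seen; the sequence cycles without reaching 1.

not base-12 happy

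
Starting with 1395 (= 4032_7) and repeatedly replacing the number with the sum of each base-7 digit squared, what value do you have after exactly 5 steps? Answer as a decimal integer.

1395 = (4,0,3,2)_7 → 4² + 0² + 3² + 2² = 29
29 = (4,1)_7 → 4² + 1² = 17
17 = (2,3)_7 → 2² + 3² = 13
13 = (1,6)_7 → 1² + 6² = 37
37 = (5,2)_7 → 5² + 2² = 29

29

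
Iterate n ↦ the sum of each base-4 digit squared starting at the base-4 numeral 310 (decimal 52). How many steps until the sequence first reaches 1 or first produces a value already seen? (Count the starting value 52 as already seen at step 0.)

52 = (3,1,0)_4 → 3² + 1² + 0² = 9 + 1 + 0 = 10
10 = (2,2)_4 → 2² + 2² = 4 + 4 = 8
8 = (2,0)_4 → 2² + 0² = 4 + 0 = 4
4 = (1,0)_4 → 1² + 0² = 1 + 0 = 1  — reached 1.
That took 4 steps.

4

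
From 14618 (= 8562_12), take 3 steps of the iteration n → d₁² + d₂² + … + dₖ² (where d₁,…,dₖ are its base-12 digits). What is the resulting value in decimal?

11

14618 = (8,5,6,2)_12 → 8² + 5² + 6² + 2² = 64 + 25 + 36 + 4 = 129
129 = (10,9)_12 → 10² + 9² = 100 + 81 = 181
181 = (1,3,1)_12 → 1² + 3² + 1² = 1 + 9 + 1 = 11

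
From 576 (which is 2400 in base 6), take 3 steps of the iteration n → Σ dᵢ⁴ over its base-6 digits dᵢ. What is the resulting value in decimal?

576 = (2,4,0,0)_6 → 2⁴ + 4⁴ + 0⁴ + 0⁴ = 272
272 = (1,1,3,2)_6 → 1⁴ + 1⁴ + 3⁴ + 2⁴ = 99
99 = (2,4,3)_6 → 2⁴ + 4⁴ + 3⁴ = 353

353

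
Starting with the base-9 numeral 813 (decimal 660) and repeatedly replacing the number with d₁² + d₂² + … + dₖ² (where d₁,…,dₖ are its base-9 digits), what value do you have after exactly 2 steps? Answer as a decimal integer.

68

660 = (8,1,3)_9 → 8² + 1² + 3² = 64 + 1 + 9 = 74
74 = (8,2)_9 → 8² + 2² = 64 + 4 = 68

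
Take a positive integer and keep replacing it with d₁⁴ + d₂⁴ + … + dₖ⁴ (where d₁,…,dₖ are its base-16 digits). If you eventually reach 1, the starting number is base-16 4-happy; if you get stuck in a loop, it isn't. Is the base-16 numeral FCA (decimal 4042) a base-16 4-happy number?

base-16 4-happy

4042 = (15,12,10)_16 → 15⁴ + 12⁴ + 10⁴ = 50625 + 20736 + 10000 = 81361
81361 = (1,3,13,13,1)_16 → 1⁴ + 3⁴ + 13⁴ + 13⁴ + 1⁴ = 1 + 81 + 28561 + 28561 + 1 = 57205
57205 = (13,15,7,5)_16 → 13⁴ + 15⁴ + 7⁴ + 5⁴ = 28561 + 50625 + 2401 + 625 = 82212
82212 = (1,4,1,2,4)_16 → 1⁴ + 4⁴ + 1⁴ + 2⁴ + 4⁴ = 1 + 256 + 1 + 16 + 256 = 530
530 = (2,1,2)_16 → 2⁴ + 1⁴ + 2⁴ = 16 + 1 + 16 = 33
33 = (2,1)_16 → 2⁴ + 1⁴ = 16 + 1 = 17
17 = (1,1)_16 → 1⁴ + 1⁴ = 1 + 1 = 2
2 = (2)_16 → 2⁴ = 16
16 = (1,0)_16 → 1⁴ + 0⁴ = 1 + 0 = 1  — reached 1.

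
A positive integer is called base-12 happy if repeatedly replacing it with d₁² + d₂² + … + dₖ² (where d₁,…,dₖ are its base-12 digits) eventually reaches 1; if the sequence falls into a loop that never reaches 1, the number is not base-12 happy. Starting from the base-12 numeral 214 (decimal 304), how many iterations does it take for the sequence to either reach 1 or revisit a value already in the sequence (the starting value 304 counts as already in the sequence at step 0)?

8

304 = (2,1,4)_12 → 2² + 1² + 4² = 21
21 = (1,9)_12 → 1² + 9² = 82
82 = (6,10)_12 → 6² + 10² = 136
136 = (11,4)_12 → 11² + 4² = 137
137 = (11,5)_12 → 11² + 5² = 146
146 = (1,0,2)_12 → 1² + 0² + 2² = 5
5 = (5)_12 → 5² = 25
25 = (2,1)_12 → 2² + 1² = 5  — 5 repeats.
That took 8 steps.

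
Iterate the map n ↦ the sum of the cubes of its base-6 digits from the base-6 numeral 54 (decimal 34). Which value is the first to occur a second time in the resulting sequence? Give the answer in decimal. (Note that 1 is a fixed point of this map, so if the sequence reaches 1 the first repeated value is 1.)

1

34 = (5,4)_6 → 5³ + 4³ = 189
189 = (5,1,3)_6 → 5³ + 1³ + 3³ = 153
153 = (4,1,3)_6 → 4³ + 1³ + 3³ = 92
92 = (2,3,2)_6 → 2³ + 3³ + 2³ = 43
43 = (1,1,1)_6 → 1³ + 1³ + 1³ = 3
3 = (3)_6 → 3³ = 27
27 = (4,3)_6 → 4³ + 3³ = 91
91 = (2,3,1)_6 → 2³ + 3³ + 1³ = 36
36 = (1,0,0)_6 → 1³ + 0³ + 0³ = 1  — reached the fixed point 1.
1 → 1, so 1 is the first repeated value.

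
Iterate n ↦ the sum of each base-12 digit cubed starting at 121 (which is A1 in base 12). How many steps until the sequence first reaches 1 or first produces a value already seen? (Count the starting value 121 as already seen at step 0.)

4

121 = (10,1)_12 → 10³ + 1³ = 1000 + 1 = 1001
1001 = (6,11,5)_12 → 6³ + 11³ + 5³ = 216 + 1331 + 125 = 1672
1672 = (11,7,4)_12 → 11³ + 7³ + 4³ = 1331 + 343 + 64 = 1738
1738 = (1,0,0,10)_12 → 1³ + 0³ + 0³ + 10³ = 1 + 0 + 0 + 1000 = 1001  — 1001 repeats.
That took 4 steps.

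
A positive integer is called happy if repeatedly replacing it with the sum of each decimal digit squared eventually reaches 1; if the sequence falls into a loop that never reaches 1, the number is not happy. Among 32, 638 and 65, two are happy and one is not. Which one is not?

65

32: 32 → 13 → 10 → 1  — reaches 1 (happy)
638: 638 → 109 → 82 → 68 → 100 → 1  — reaches 1 (happy)
65: 65 → 61 → 37 → 58 → 89 → 145 → 42 → 20 → 4 → 16 → 37  — repeats 37 (not happy)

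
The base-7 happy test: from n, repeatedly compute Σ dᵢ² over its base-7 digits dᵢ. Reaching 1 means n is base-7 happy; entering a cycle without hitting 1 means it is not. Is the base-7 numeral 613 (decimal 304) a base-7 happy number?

304 = (6,1,3)_7 → 6² + 1² + 3² = 36 + 1 + 9 = 46
46 = (6,4)_7 → 6² + 4² = 36 + 16 = 52
52 = (1,0,3)_7 → 1² + 0² + 3² = 1 + 0 + 9 = 10
10 = (1,3)_7 → 1² + 3² = 1 + 9 = 10  — 10 already seen; the sequence cycles without reaching 1.

not base-7 happy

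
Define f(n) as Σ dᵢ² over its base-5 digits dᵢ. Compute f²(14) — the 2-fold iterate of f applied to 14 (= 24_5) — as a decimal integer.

16

14 = (2,4)_5 → 2² + 4² = 20
20 = (4,0)_5 → 4² + 0² = 16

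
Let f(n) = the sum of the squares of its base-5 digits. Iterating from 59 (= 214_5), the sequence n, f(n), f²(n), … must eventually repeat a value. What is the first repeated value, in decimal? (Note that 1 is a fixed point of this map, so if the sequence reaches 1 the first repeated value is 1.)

13

59 = (2,1,4)_5 → 2² + 1² + 4² = 4 + 1 + 16 = 21
21 = (4,1)_5 → 4² + 1² = 16 + 1 = 17
17 = (3,2)_5 → 3² + 2² = 9 + 4 = 13
13 = (2,3)_5 → 2² + 3² = 4 + 9 = 13  — 13 already appeared earlier.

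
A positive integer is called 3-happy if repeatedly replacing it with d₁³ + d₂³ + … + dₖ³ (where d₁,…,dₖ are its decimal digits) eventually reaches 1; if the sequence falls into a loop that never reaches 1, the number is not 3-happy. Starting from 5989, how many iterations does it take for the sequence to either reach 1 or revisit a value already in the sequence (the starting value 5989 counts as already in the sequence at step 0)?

5989 → 5³ + 9³ + 8³ + 9³ = 2095
2095 → 2³ + 0³ + 9³ + 5³ = 862
862 → 8³ + 6³ + 2³ = 736
736 → 7³ + 3³ + 6³ = 586
586 → 5³ + 8³ + 6³ = 853
853 → 8³ + 5³ + 3³ = 664
664 → 6³ + 6³ + 4³ = 496
496 → 4³ + 9³ + 6³ = 1009
1009 → 1³ + 0³ + 0³ + 9³ = 730
730 → 7³ + 3³ + 0³ = 370
370 → 3³ + 7³ + 0³ = 370  — 370 repeats.
That took 11 steps.

11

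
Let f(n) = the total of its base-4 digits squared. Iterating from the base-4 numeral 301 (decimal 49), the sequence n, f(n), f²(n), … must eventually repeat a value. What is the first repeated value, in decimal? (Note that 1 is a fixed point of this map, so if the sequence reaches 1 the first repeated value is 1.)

1

49 = (3,0,1)_4 → 3² + 0² + 1² = 9 + 0 + 1 = 10
10 = (2,2)_4 → 2² + 2² = 4 + 4 = 8
8 = (2,0)_4 → 2² + 0² = 4 + 0 = 4
4 = (1,0)_4 → 1² + 0² = 1 + 0 = 1  — reached the fixed point 1.
1 → 1, so 1 is the first repeated value.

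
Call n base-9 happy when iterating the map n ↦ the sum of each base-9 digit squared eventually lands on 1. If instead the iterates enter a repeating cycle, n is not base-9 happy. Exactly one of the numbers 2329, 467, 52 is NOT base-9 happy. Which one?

52

2329: 2329 → 95 → 27 → 9 → 1  — reaches 1 (base-9 happy)
467: 467 → 125 → 81 → 1  — reaches 1 (base-9 happy)
52: 52 → 74 → 68 → 74  — repeats 74 (not base-9 happy)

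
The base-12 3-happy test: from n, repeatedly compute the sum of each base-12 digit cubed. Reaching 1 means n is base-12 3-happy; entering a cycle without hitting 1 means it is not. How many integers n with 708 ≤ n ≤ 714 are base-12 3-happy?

6

708: 708 → 1395 → 1268 → 1753 → 10 → 1000 → 1611 → 1366 → 1854 → 1217 → 762 → 368 → 736 → 190 → 1028 → 856 → 1520 → 1728 → 1  — base-12 3-happy
709: 709 → 1396 → 1305 → 1458 → 1217 → 762 → 368 → 736 → 190 → 1028 → 856 → 1520 → 1728 → 1  — base-12 3-happy
710: 710 → 1403 → 2572 → 1190 → 547 → 1099 → 1029 → 1073 → 593 → 190 → 1028 → 856 → 1520 → 1728 → 1  — base-12 3-happy
711: 711 → 1422 → 1945 → 219 → 244 → 577 → 65 → 250 → 1513 → 1217 → 762 → 368 → 736 → 190 → 1028 → 856 → 1520 → 1728 → 1  — base-12 3-happy
712: 712 → 1459 → 1344 → 793 → 342 → 288 → 8 → 512 → 755 → 1464 → 1008 → 343 → 415 → 1351 → 1136 → 1855 → 1344  — not base-12 3-happy
713: 713 → 1520 → 1728 → 1  — base-12 3-happy
714: 714 → 1611 → 1366 → 1854 → 1217 → 762 → 368 → 736 → 190 → 1028 → 856 → 1520 → 1728 → 1  — base-12 3-happy
base-12 3-happy: 708, 709, 710, 711, 713, 714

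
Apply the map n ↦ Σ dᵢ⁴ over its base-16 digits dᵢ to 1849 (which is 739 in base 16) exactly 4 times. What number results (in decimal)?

14657

1849 = (7,3,9)_16 → 7⁴ + 3⁴ + 9⁴ = 9043
9043 = (2,3,5,3)_16 → 2⁴ + 3⁴ + 5⁴ + 3⁴ = 803
803 = (3,2,3)_16 → 3⁴ + 2⁴ + 3⁴ = 178
178 = (11,2)_16 → 11⁴ + 2⁴ = 14657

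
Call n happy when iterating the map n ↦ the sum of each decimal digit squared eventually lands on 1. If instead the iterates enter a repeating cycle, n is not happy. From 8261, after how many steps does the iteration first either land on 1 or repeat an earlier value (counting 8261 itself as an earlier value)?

12

8261 → 8² + 2² + 6² + 1² = 105
105 → 1² + 0² + 5² = 26
26 → 2² + 6² = 40
40 → 4² + 0² = 16
16 → 1² + 6² = 37
37 → 3² + 7² = 58
58 → 5² + 8² = 89
89 → 8² + 9² = 145
145 → 1² + 4² + 5² = 42
42 → 4² + 2² = 20
20 → 2² + 0² = 4
4 → 4² = 16  — 16 repeats.
That took 12 steps.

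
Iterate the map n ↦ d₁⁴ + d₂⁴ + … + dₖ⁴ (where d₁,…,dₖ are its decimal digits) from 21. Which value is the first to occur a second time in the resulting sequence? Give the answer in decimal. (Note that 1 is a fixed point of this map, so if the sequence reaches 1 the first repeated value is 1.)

21 → 2⁴ + 1⁴ = 16 + 1 = 17
17 → 1⁴ + 7⁴ = 1 + 2401 = 2402
2402 → 2⁴ + 4⁴ + 0⁴ + 2⁴ = 16 + 256 + 0 + 16 = 288
288 → 2⁴ + 8⁴ + 8⁴ = 16 + 4096 + 4096 = 8208
8208 → 8⁴ + 2⁴ + 0⁴ + 8⁴ = 4096 + 16 + 0 + 4096 = 8208  — 8208 already appeared earlier.

8208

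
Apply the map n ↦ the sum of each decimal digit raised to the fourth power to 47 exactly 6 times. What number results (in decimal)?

47 → 4⁴ + 7⁴ = 2657
2657 → 2⁴ + 6⁴ + 5⁴ + 7⁴ = 4338
4338 → 4⁴ + 3⁴ + 3⁴ + 8⁴ = 4514
4514 → 4⁴ + 5⁴ + 1⁴ + 4⁴ = 1138
1138 → 1⁴ + 1⁴ + 3⁴ + 8⁴ = 4179
4179 → 4⁴ + 1⁴ + 7⁴ + 9⁴ = 9219

9219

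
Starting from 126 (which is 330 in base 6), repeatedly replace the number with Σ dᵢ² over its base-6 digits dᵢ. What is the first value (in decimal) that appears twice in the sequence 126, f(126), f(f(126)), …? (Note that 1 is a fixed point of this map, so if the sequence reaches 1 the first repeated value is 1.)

126 = (3,3,0)_6 → 18
18 = (3,0)_6 → 9
9 = (1,3)_6 → 10
10 = (1,4)_6 → 17
17 = (2,5)_6 → 29
29 = (4,5)_6 → 41
41 = (1,0,5)_6 → 26
26 = (4,2)_6 → 20
20 = (3,2)_6 → 13
13 = (2,1)_6 → 5
5 = (5)_6 → 25
25 = (4,1)_6 → 17  — 17 already appeared earlier.

17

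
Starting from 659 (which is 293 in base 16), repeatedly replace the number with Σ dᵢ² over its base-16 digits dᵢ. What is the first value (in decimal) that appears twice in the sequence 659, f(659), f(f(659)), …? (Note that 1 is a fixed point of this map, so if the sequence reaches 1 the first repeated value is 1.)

169

659 = (2,9,3)_16 → 2² + 9² + 3² = 4 + 81 + 9 = 94
94 = (5,14)_16 → 5² + 14² = 25 + 196 = 221
221 = (13,13)_16 → 13² + 13² = 169 + 169 = 338
338 = (1,5,2)_16 → 1² + 5² + 2² = 1 + 25 + 4 = 30
30 = (1,14)_16 → 1² + 14² = 1 + 196 = 197
197 = (12,5)_16 → 12² + 5² = 144 + 25 = 169
169 = (10,9)_16 → 10² + 9² = 100 + 81 = 181
181 = (11,5)_16 → 11² + 5² = 121 + 25 = 146
146 = (9,2)_16 → 9² + 2² = 81 + 4 = 85
85 = (5,5)_16 → 5² + 5² = 25 + 25 = 50
50 = (3,2)_16 → 3² + 2² = 9 + 4 = 13
13 = (13)_16 → 13² = 169  — 169 already appeared earlier.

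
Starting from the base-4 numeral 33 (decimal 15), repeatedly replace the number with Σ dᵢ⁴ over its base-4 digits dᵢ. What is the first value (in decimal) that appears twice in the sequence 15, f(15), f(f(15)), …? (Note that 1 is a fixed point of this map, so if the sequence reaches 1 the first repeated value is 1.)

15 = (3,3)_4 → 3⁴ + 3⁴ = 162
162 = (2,2,0,2)_4 → 2⁴ + 2⁴ + 0⁴ + 2⁴ = 48
48 = (3,0,0)_4 → 3⁴ + 0⁴ + 0⁴ = 81
81 = (1,1,0,1)_4 → 1⁴ + 1⁴ + 0⁴ + 1⁴ = 3
3 = (3)_4 → 3⁴ = 81  — 81 already appeared earlier.

81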